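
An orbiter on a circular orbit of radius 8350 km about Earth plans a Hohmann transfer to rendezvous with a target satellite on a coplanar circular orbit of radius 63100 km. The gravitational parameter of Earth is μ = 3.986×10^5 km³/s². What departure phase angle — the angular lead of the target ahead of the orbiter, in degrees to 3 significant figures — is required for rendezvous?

φ = 103°

Semi-major axis of the transfer orbit: a_t = (8350 + 63100)/2 = 35725 km.
The half-period of the transfer ellipse is t = π√(a_t³/μ) = 33600 s.
The target's mean motion on its circular orbit is ω₂ = √(μ/r₂³) = 3.983×10^-5 rad/s.
Angle swept by the target during transfer: ω₂·t = 1.3383 rad = 76.68°.
The orbiter traverses 180° on the transfer ellipse, so the target must lead by 180° − 76.68° = 103°.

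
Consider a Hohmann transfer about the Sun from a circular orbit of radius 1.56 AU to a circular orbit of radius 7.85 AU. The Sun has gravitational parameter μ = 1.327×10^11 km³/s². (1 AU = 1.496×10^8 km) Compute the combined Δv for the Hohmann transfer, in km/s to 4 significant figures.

In km: r₁ = 1.56 × 1.496×10^8 = 2.33376×10^8 km; r₂ = 7.85 × 1.496×10^8 = 1.17436×10^9 km.
Semi-major axis of the transfer orbit: a_t = (2.33376×10^8 + 1.17436×10^9)/2 = 7.03868×10^8 km.
Circular speed at r₁: v₁ = √(μ/r₁) = √(1.327×10^11/2.33376×10^8) = 23.846 km/s.
On the transfer ellipse at r₁, v² = μ(2/r − 1/a) gives v_p = √[μ(2/r₁ − 1/a_t)] = 30.801 km/s.
First burn Δv₁ = |v_p − v₁| = 6.955 km/s.
At r₂, v₂ = √(μ/r₂) = 10.63 km/s.
Transfer-orbit speed at r₂: v_a = √[μ(2/r₂ − 1/a_t)] = 6.121 km/s.
Second burn Δv₂ = |v₂ − v_a| = 4.509 km/s.
Total Δv = Δv₁ + Δv₂ = 11.46 km/s.

Δv = 11.46 km/s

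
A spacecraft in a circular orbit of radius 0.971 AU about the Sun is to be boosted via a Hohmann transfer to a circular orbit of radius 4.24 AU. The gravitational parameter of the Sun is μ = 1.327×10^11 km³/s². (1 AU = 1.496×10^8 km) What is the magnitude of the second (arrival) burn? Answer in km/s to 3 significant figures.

In km: r₁ = 0.971 × 1.496×10^8 = 1.452616×10^8 km; r₂ = 4.24 × 1.496×10^8 = 6.34304×10^8 km.
The Hohmann ellipse has a_t = (r₁ + r₂)/2 = 3.897828×10^8 km.
Circular speed at r = 6.34304×10^8 km: v_c = √(μ/r) = 14.464 km/s.
Vis-viva on the transfer ellipse at r = 6.34304×10^8 km gives v_t = √[μ(2/r − 1/a_t)] = 8.8298 km/s.
Δv₂ = |v_t − v_c| = |8.8298 − 14.464| = 5.634 km/s.

Δv₂ = 5.63 km/s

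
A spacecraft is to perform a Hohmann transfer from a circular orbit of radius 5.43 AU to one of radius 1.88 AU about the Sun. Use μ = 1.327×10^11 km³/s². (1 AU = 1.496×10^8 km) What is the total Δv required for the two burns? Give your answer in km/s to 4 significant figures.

In km: r₁ = 5.43 × 1.496×10^8 = 8.12328×10^8 km; r₂ = 1.88 × 1.496×10^8 = 2.81248×10^8 km.
Transfer-ellipse semi-major axis a_t = (r₁ + r₂)/2 = (8.12328×10^8 + 2.81248×10^8)/2 = 5.46788×10^8 km.
At r₁ the circular-orbit speed is v₁ = √(μ/r₁) = 12.7811 km/s.
Transfer-orbit speed at r₁ (v² = μ(2/r − 1/a)): v_a = √[μ(2/r₁ − 1/a_t)] = 9.16653 km/s.
First burn Δv₁ = |v_a − v₁| = 3.615 km/s.
At r₂, v₂ = √(μ/r₂) = 21.722 km/s.
Transfer-orbit speed at r₂: v_p = √[μ(2/r₂ − 1/a_t)] = 26.476 km/s.
Second burn Δv₂ = |v₂ − v_p| = 4.754 km/s.
Total Δv = Δv₁ + Δv₂ = 8.369 km/s.

Δv = 8.369 km/s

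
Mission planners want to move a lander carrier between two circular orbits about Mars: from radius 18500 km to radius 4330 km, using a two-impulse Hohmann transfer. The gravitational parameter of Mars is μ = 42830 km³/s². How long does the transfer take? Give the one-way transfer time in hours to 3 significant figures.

t = 5.14 hours

Semi-major axis of the transfer orbit: a_t = (18500 + 4330)/2 = 11415 km.
Transfer time t = π√(a_t³/μ) = π√((11415)³ / 42830) = 18510 s.
Converting: 18510 s ÷ 3600 s/hour = 5.14 hours.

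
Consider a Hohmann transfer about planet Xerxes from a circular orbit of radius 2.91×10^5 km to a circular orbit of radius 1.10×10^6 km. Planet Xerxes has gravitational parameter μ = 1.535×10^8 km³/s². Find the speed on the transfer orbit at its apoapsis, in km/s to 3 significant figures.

v = 7.64 km/s

The Hohmann ellipse has a_t = (r₁ + r₂)/2 = 6.955×10^5 km.
The apoapsis of the transfer ellipse is at r = 1.100×10^6 km.
Applying v² = μ(2/r − 1/a_t): v = 7.641 km/s.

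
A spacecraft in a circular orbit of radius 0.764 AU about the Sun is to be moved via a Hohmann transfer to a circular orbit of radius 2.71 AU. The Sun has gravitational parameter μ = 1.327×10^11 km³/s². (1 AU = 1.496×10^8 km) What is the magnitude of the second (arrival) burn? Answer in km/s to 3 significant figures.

Δv₂ = 6.09 km/s

In km: r₁ = 0.764 × 1.496×10^8 = 1.142944×10^8 km; r₂ = 2.71 × 1.496×10^8 = 4.05416×10^8 km.
Semi-major axis of the transfer orbit: a_t = (1.142944×10^8 + 4.05416×10^8)/2 = 2.598552×10^8 km.
Circular speed at r = 4.05416×10^8 km: v_c = √(μ/r) = 18.092 km/s.
Vis-viva on the transfer ellipse at r = 4.05416×10^8 km gives v_t = √[μ(2/r − 1/a_t)] = 11.999 km/s.
Δv₂ = |v_t − v_c| = |11.999 − 18.092| = 6.093 km/s.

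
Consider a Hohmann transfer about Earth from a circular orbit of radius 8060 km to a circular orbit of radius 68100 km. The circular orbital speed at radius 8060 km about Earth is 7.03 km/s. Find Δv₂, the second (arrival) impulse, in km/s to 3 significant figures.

From the circular-orbit relation v² = μ/r at r = 8060 km: μ = v²r = (7.03)² × 8060 = 3.98332×10^5 km³/s².
Transfer-ellipse semi-major axis a_t = (r₁ + r₂)/2 = (8060 + 68100)/2 = 38080 km.
On the circular orbit at r = 68100 km, v_c = √(μ/r) = 2.419 km/s.
Transfer-orbit speed at the same r (vis-viva, a = a_t): v_t = √[μ(2/r − 1/a_t)] = 1.113 km/s.
Δv₂ = |v_t − v_c| = |1.113 − 2.419| = 1.306 km/s.

Δv₂ = 1.31 km/s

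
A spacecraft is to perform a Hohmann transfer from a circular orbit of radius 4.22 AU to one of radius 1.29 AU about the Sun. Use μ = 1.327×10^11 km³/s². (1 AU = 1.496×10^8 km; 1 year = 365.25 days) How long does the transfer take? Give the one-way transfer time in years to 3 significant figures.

In km: r₁ = 4.22 × 1.496×10^8 = 6.31312×10^8 km; r₂ = 1.29 × 1.496×10^8 = 1.92984×10^8 km.
Transfer-ellipse semi-major axis a_t = (r₁ + r₂)/2 = (6.31312×10^8 + 1.92984×10^8)/2 = 4.12148×10^8 km.
Transfer time t = π√(a_t³/μ) = π√((4.12148×10^8)³ / 1.327×10^11) = 7.216×10^7 s.
Converting: 7.216×10^7 s ÷ 3.15576×10^7 s/year (365.25 × 86400) = 2.29 years.

t = 2.29 years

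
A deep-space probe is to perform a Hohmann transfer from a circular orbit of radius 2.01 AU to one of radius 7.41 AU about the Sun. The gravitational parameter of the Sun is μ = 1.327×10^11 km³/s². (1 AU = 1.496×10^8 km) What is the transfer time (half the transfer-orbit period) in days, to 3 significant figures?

In km: r₁ = 2.01 × 1.496×10^8 = 3.00696×10^8 km; r₂ = 7.41 × 1.496×10^8 = 1.108536×10^9 km.
Transfer-ellipse semi-major axis a_t = (r₁ + r₂)/2 = (3.00696×10^8 + 1.108536×10^9)/2 = 7.04616×10^8 km.
By Kepler's third law the transfer-orbit period is T = 2π√(a_t³/μ), so t = T/2 = 1.613×10^8 s.
Converting: 1.613×10^8 s ÷ 86400 s/day = 1870 days.

t = 1870 days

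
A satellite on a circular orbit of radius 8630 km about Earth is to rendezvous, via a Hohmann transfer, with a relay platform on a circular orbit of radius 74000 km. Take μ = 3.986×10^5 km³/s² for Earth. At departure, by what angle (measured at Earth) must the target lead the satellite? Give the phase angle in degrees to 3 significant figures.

φ = 105°

Semi-major axis of the transfer orbit: a_t = (8630 + 74000)/2 = 41315 km.
The half-period of the transfer ellipse is t = π√(a_t³/μ) = 41787 s.
The target's mean motion on its circular orbit is ω₂ = √(μ/r₂³) = 3.1363×10^-5 rad/s.
Angle swept by the target during transfer: ω₂·t = 1.3106 rad = 75.09°.
The satellite traverses 180° on the transfer ellipse, so the target must lead by 180° − 75.09° = 105°.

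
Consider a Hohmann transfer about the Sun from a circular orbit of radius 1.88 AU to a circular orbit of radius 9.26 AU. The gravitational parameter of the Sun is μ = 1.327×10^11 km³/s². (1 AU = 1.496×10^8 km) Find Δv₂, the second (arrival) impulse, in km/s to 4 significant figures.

Δv₂ = 4.101 km/s

In km: r₁ = 1.88 × 1.496×10^8 = 2.81248×10^8 km; r₂ = 9.26 × 1.496×10^8 = 1.385296×10^9 km.
Semi-major axis of the transfer orbit: a_t = (2.81248×10^8 + 1.385296×10^9)/2 = 8.33272×10^8 km.
On the circular orbit at r = 1.385296×10^9 km, v_c = √(μ/r) = 9.787 km/s.
Transfer-orbit speed at the same r (vis-viva, a = a_t): v_t = √[μ(2/r − 1/a_t)] = 5.686 km/s.
Δv₂ = |v_t − v_c| = |5.686 − 9.787| = 4.101 km/s.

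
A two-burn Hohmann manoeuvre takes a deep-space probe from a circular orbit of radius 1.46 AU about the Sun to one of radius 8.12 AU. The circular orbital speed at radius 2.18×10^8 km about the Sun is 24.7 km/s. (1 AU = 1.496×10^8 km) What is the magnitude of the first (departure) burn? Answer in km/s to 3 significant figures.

Δv₁ = 7.45 km/s

From the circular-orbit relation v² = μ/r at r = 2.18×10^8 km: μ = v²r = (24.7)² × 2.18×10^8 = 1.33000×10^11 km³/s².
In km: r₁ = 1.46 × 1.496×10^8 = 2.18416×10^8 km; r₂ = 8.12 × 1.496×10^8 = 1.214752×10^9 km.
Semi-major axis of the transfer orbit: a_t = (2.18416×10^8 + 1.214752×10^9)/2 = 7.16584×10^8 km.
On the circular orbit at r = 2.18416×10^8 km, v_c = √(μ/r) = 24.6765 km/s.
Vis-viva on the transfer ellipse at r = 2.18416×10^8 km gives v_t = √[μ(2/r − 1/a_t)] = 32.1287 km/s.
Δv₁ = |v_t − v_c| = |32.1287 − 24.6765| = 7.452 km/s.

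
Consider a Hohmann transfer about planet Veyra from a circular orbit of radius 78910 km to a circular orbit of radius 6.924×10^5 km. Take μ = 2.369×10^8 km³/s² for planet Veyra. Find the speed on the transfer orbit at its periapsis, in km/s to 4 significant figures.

Semi-major axis of the transfer orbit: a_t = (78910 + 6.924×10^5)/2 = 3.85655×10^5 km.
The periapsis of the transfer ellipse is at r = 78910 km.
Applying v² = μ(2/r − 1/a_t): v = 73.42 km/s.

v = 73.42 km/s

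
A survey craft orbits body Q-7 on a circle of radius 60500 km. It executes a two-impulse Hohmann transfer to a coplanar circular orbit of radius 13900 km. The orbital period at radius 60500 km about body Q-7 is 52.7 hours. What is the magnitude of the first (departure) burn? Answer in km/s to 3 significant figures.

Δv₁ = 0.779 km/s

From Kepler's third law T² = 4π²r³/μ at r = 60500 km, T = 52.7 hours = 52.7 × 3600 s = 1.8972×10^5 s: μ = 4π²r³/T² = 2.42884×10^5 km³/s².
The Hohmann ellipse has a_t = (r₁ + r₂)/2 = 37200 km.
On the circular orbit at r = 60500 km, v_c = √(μ/r) = 2.0037 km/s.
Vis-viva on the transfer ellipse at r = 60500 km gives v_t = √[μ(2/r − 1/a_t)] = 1.2248 km/s.
Δv₁ = |v_t − v_c| = |1.2248 − 2.0037| = 0.7789 km/s.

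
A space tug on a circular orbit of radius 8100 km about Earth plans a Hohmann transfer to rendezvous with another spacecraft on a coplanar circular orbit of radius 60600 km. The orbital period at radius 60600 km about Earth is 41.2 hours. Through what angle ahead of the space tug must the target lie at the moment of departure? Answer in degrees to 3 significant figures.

φ = 103°

From Kepler's third law T² = 4π²r³/μ at r = 60600 km, T = 41.2 hours = 41.2 × 3600 s = 1.4832×10^5 s: μ = 4π²r³/T² = 3.99373×10^5 km³/s².
The Hohmann ellipse has a_t = (r₁ + r₂)/2 = 34350 km.
The half-period of the transfer ellipse is t = π√(a_t³/μ) = 31650 s.
The target's mean motion on its circular orbit is ω₂ = √(μ/r₂³) = 4.236×10^-5 rad/s.
Angle swept by the target during transfer: ω₂·t = 1.3407 rad = 76.82°.
Arrival is 180° from departure on the ellipse, so φ = 180° − 76.82° = 103°.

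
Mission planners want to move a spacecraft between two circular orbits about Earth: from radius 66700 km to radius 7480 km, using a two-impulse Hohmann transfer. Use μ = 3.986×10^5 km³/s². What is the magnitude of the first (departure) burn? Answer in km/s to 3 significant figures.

Transfer-ellipse semi-major axis a_t = (r₁ + r₂)/2 = (66700 + 7480)/2 = 37090 km.
On the circular orbit at r = 66700 km, v_c = √(μ/r) = 2.445 km/s.
Transfer-orbit speed at the same r (vis-viva, a = a_t): v_t = √[μ(2/r − 1/a_t)] = 1.098 km/s.
Δv₁ = |v_t − v_c| = |1.098 − 2.445| = 1.347 km/s.

Δv₁ = 1.35 km/s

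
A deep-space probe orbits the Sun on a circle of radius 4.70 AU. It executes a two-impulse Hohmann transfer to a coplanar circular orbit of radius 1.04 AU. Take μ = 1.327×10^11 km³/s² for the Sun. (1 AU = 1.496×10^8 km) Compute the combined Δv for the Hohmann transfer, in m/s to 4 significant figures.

Δv = 13640 m/s

In km: r₁ = 4.70 × 1.496×10^8 = 7.0312×10^8 km; r₂ = 1.04 × 1.496×10^8 = 1.55584×10^8 km.
Semi-major axis of the transfer orbit: a_t = (7.0312×10^8 + 1.55584×10^8)/2 = 4.29352×10^8 km.
At r₁ the circular-orbit speed is v₁ = √(μ/r₁) = 13.738 km/s.
Transfer-orbit speed at r₁ (vis-viva): v_a = √[μ(2/r₁ − 1/a_t)] = 8.2698 km/s.
First burn Δv₁ = |v_a − v₁| = 5.468 km/s.
Circular speed at r₂: v₂ = √(μ/r₂) = 29.2047 km/s.
Transfer-orbit speed at r₂: v_p = √[μ(2/r₂ − 1/a_t)] = 37.3733 km/s.
Second burn Δv₂ = |v₂ − v_p| = 8.169 km/s.
Δv = Δv₁ + Δv₂ = 5.468 + 8.169 = 13.64 km/s.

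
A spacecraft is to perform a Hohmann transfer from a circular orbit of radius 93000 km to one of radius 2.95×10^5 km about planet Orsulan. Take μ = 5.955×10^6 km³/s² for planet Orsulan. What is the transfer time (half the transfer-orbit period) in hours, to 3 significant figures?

Transfer-ellipse semi-major axis a_t = (r₁ + r₂)/2 = (93000 + 2.950×10^5)/2 = 1.940×10^5 km.
Transfer time t = π√(a_t³/μ) = π√((1.940×10^5)³ / 5.955×10^6) = 1.100×10^5 s.
Converting: 1.100×10^5 s ÷ 3600 s/hour = 30.6 hours.

t = 30.6 hours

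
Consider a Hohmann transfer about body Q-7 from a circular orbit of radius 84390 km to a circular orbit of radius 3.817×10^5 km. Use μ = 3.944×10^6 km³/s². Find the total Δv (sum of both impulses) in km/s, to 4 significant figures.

Δv = 3.193 km/s

Transfer-ellipse semi-major axis a_t = (r₁ + r₂)/2 = (84390 + 3.817×10^5)/2 = 2.33045×10^5 km.
At r₁ the circular-orbit speed is v₁ = √(μ/r₁) = 6.836 km/s.
On the transfer ellipse at r₁, vis-viva equation gives v_p = √[μ(2/r₁ − 1/a_t)] = 8.749 km/s.
First burn Δv₁ = |v_p − v₁| = 1.913 km/s.
Circular speed at r₂: v₂ = √(μ/r₂) = 3.214 km/s.
Transfer-orbit speed at r₂: v_a = √[μ(2/r₂ − 1/a_t)] = 1.934 km/s.
Second burn Δv₂ = |v₂ − v_a| = 1.280 km/s.
Δv = Δv₁ + Δv₂ = 1.913 + 1.280 = 3.193 km/s.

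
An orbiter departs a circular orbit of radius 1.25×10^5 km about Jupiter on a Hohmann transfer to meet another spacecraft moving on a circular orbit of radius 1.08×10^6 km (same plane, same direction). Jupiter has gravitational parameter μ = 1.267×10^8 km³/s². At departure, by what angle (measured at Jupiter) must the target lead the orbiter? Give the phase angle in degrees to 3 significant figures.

Transfer-ellipse semi-major axis a_t = (r₁ + r₂)/2 = (1.250×10^5 + 1.080×10^6)/2 = 6.025×10^5 km.
The half-period of the transfer ellipse is t = π√(a_t³/μ) = 1.305×10^5 s.
The target's mean motion on its circular orbit is ω₂ = √(μ/r₂³) = 1.003×10^-5 rad/s.
Angle swept by the target during transfer: ω₂·t = 1.309 rad = 75.00°.
The orbiter traverses 180° on the transfer ellipse, so the target must lead by 180° − 75.00° = 105°.

φ = 105°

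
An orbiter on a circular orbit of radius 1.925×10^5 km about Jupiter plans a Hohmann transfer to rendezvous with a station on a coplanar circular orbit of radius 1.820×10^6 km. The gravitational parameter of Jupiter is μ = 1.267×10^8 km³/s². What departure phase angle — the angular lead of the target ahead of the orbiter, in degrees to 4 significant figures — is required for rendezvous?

φ = 106.0°

Transfer-ellipse semi-major axis a_t = (r₁ + r₂)/2 = (1.925×10^5 + 1.820×10^6)/2 = 1.00625×10^6 km.
The half-period of the transfer ellipse is t = π√(a_t³/μ) = 2.8172×10^5 s.
The target's mean motion on its circular orbit is ω₂ = √(μ/r₂³) = 4.5844×10^-6 rad/s.
Angle swept by the target during transfer: ω₂·t = 1.2915 rad = 74.00°.
The orbiter traverses 180° on the transfer ellipse, so the target must lead by 180° − 74.00° = 106.0°.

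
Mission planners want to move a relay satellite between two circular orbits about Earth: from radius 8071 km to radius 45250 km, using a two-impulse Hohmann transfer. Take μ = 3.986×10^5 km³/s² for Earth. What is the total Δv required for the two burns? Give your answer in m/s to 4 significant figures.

Transfer-ellipse semi-major axis a_t = (r₁ + r₂)/2 = (8071 + 45250)/2 = 26660.5 km.
Circular speed at r₁: v₁ = √(μ/r₁) = √(3.986×10^5/8071) = 7.0276 km/s.
Transfer-orbit speed at r₁ (vis-viva equation): v_p = √[μ(2/r₁ − 1/a_t)] = 9.1555 km/s.
First burn Δv₁ = |v_p − v₁| = 2.128 km/s.
At r₂, v₂ = √(μ/r₂) = 2.968 km/s.
Transfer-orbit speed at r₂: v_a = √[μ(2/r₂ − 1/a_t)] = 1.633 km/s.
Second burn Δv₂ = |v₂ − v_a| = 1.335 km/s.
Total Δv = Δv₁ + Δv₂ = 3.463 km/s.

Δv = 3463 m/s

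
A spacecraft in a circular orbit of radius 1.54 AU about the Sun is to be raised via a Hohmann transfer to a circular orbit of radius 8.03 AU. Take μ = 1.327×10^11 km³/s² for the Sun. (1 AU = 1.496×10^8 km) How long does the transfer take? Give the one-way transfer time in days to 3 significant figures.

t = 1910 days

In km: r₁ = 1.54 × 1.496×10^8 = 2.30384×10^8 km; r₂ = 8.03 × 1.496×10^8 = 1.201288×10^9 km.
The Hohmann ellipse has a_t = (r₁ + r₂)/2 = 7.15836×10^8 km.
Half the transfer-orbit period gives t = π√(a_t³/μ) = 1.652×10^8 s.
Converting: 1.652×10^8 s ÷ 86400 s/day = 1910 days.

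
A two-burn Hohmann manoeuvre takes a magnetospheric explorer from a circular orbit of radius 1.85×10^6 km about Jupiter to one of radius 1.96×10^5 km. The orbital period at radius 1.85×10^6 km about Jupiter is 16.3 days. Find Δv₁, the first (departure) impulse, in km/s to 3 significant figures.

From Kepler's third law T² = 4π²r³/μ at r = 1.85×10^6 km, T = 16.3 days = 16.3 × 86400 s = 1.40832×10^6 s: μ = 4π²r³/T² = 1.26030×10^8 km³/s².
Transfer-ellipse semi-major axis a_t = (r₁ + r₂)/2 = (1.850×10^6 + 1.960×10^5)/2 = 1.023×10^6 km.
Circular speed at r = 1.850×10^6 km: v_c = √(μ/r) = 8.254 km/s.
Vis-viva on the transfer ellipse at r = 1.850×10^6 km gives v_t = √[μ(2/r − 1/a_t)] = 3.613 km/s.
Δv₁ = |v_t − v_c| = |3.613 − 8.254| = 4.641 km/s.

Δv₁ = 4.64 km/s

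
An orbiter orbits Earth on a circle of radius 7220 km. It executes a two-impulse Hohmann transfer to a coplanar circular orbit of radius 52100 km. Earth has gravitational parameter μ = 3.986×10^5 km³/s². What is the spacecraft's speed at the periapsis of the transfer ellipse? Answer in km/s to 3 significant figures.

v = 9.85 km/s

Transfer-ellipse semi-major axis a_t = (r₁ + r₂)/2 = (7220 + 52100)/2 = 29660 km.
At periapsis, r = 7220 km.
From the vis-viva equation, v = √[μ(2/r − 1/a_t)] = 9.848 km/s.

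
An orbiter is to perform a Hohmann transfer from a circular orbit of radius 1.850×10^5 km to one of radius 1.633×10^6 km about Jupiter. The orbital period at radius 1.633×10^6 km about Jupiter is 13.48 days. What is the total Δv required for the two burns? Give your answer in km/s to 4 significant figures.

Δv = 13.74 km/s

From Kepler's third law T² = 4π²r³/μ at r = 1.633×10^6 km, T = 13.48 days = 13.48 × 86400 s = 1.164672×10^6 s: μ = 4π²r³/T² = 1.26739×10^8 km³/s².
The Hohmann ellipse has a_t = (r₁ + r₂)/2 = 9.090×10^5 km.
Circular speed at r₁: v₁ = √(μ/r₁) = √(1.26739×10^8/1.850×10^5) = 26.174 km/s.
Transfer-orbit speed at r₁ (vis-viva): v_p = √[μ(2/r₁ − 1/a_t)] = 35.082 km/s.
First burn Δv₁ = |v_p − v₁| = 8.908 km/s.
Circular speed at r₂: v₂ = √(μ/r₂) = 8.8097 km/s.
Transfer-orbit speed at r₂: v_a = √[μ(2/r₂ − 1/a_t)] = 3.9744 km/s.
Second burn Δv₂ = |v₂ − v_a| = 4.835 km/s.
Total Δv = Δv₁ + Δv₂ = 13.74 km/s.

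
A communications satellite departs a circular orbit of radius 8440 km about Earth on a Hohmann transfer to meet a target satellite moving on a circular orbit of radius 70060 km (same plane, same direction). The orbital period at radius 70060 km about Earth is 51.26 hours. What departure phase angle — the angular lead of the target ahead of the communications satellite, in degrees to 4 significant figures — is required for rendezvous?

From Kepler's third law T² = 4π²r³/μ at r = 70060 km, T = 51.26 hours = 51.26 × 3600 s = 1.84536×10^5 s: μ = 4π²r³/T² = 3.98665×10^5 km³/s².
The Hohmann ellipse has a_t = (r₁ + r₂)/2 = 39250 km.
Transfer time t = π√(a_t³/μ) = 38690 s.
Target angular speed ω₂ = √(μ/r₂³) = 3.405×10^-5 rad/s.
Angle swept by the target during transfer: ω₂·t = 1.3174 rad = 75.48°.
The communications satellite traverses 180° on the transfer ellipse, so the target must lead by 180° − 75.48° = 104.5°.

φ = 104.5°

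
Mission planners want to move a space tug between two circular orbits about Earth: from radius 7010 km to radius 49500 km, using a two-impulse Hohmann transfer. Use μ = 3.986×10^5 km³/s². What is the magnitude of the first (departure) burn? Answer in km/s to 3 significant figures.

Δv₁ = 2.44 km/s

Semi-major axis of the transfer orbit: a_t = (7010 + 49500)/2 = 28255 km.
Circular speed at r = 7010 km: v_c = √(μ/r) = 7.541 km/s.
Transfer-orbit speed at the same r (vis-viva, a = a_t): v_t = √[μ(2/r − 1/a_t)] = 9.981 km/s.
Δv₁ = |v_t − v_c| = |9.981 − 7.541| = 2.440 km/s.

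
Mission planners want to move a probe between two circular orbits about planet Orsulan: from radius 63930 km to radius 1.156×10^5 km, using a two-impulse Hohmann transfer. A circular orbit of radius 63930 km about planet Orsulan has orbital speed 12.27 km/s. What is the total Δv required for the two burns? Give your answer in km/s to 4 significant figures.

Δv = 3.078 km/s

From the circular-orbit relation v² = μ/r at r = 63930 km: μ = v²r = (12.27)² × 63930 = 9.62485×10^6 km³/s².
Transfer-ellipse semi-major axis a_t = (r₁ + r₂)/2 = (63930 + 1.156×10^5)/2 = 89765 km.
Circular speed at r₁: v₁ = √(μ/r₁) = √(9.62485×10^6/63930) = 12.270 km/s.
Transfer-orbit speed at r₁ (vis-viva equation): v_p = √[μ(2/r₁ − 1/a_t)] = 13.924 km/s.
First burn Δv₁ = |v_p − v₁| = 1.654 km/s.
At r₂, v₂ = √(μ/r₂) = 9.1247 km/s.
Transfer-orbit speed at r₂: v_a = √[μ(2/r₂ − 1/a_t)] = 7.7005 km/s.
Second burn Δv₂ = |v₂ − v_a| = 1.424 km/s.
Δv = Δv₁ + Δv₂ = 1.654 + 1.424 = 3.078 km/s.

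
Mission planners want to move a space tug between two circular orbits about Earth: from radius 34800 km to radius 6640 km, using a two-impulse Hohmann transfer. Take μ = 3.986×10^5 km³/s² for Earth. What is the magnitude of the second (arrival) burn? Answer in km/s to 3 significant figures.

Semi-major axis of the transfer orbit: a_t = (34800 + 6640)/2 = 20720 km.
Circular speed at r = 6640 km: v_c = √(μ/r) = 7.7479 km/s.
Transfer-orbit speed at the same r (vis-viva, a = a_t): v_t = √[μ(2/r − 1/a_t)] = 10.041 km/s.
Δv₂ = |v_t − v_c| = |10.041 − 7.7479| = 2.293 km/s.

Δv₂ = 2.29 km/s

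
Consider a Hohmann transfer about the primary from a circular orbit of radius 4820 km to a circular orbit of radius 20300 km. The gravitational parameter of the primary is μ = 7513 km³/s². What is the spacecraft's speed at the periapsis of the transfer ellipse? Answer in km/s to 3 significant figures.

v = 1.59 km/s

The Hohmann ellipse has a_t = (r₁ + r₂)/2 = 12560 km.
The periapsis of the transfer ellipse is at r = 4820 km.
Applying v² = μ(2/r − 1/a_t): v = 1.587 km/s.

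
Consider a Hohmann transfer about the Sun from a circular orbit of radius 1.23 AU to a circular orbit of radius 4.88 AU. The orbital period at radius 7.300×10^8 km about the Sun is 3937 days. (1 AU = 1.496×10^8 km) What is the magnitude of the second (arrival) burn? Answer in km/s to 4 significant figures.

From Kepler's third law T² = 4π²r³/μ at r = 7.300×10^8 km, T = 3937 days = 3937 × 86400 s = 3.401568×10^8 s: μ = 4π²r³/T² = 1.32730×10^11 km³/s².
In km: r₁ = 1.23 × 1.496×10^8 = 1.84008×10^8 km; r₂ = 4.88 × 1.496×10^8 = 7.30048×10^8 km.
Transfer-ellipse semi-major axis a_t = (r₁ + r₂)/2 = (1.84008×10^8 + 7.30048×10^8)/2 = 4.57028×10^8 km.
On the circular orbit at r = 7.30048×10^8 km, v_c = √(μ/r) = 13.484 km/s.
Transfer-orbit speed at the same r (vis-viva, a = a_t): v_t = √[μ(2/r − 1/a_t)] = 8.5557 km/s.
Δv₂ = |v_t − v_c| = |8.5557 − 13.484| = 4.928 km/s.

Δv₂ = 4.928 km/s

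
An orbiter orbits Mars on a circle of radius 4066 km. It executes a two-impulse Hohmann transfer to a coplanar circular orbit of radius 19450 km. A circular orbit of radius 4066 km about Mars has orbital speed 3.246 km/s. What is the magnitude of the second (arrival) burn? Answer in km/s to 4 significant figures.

From the circular-orbit relation v² = μ/r at r = 4066 km: μ = v²r = (3.246)² × 4066 = 42841.5 km³/s².
Transfer-ellipse semi-major axis a_t = (r₁ + r₂)/2 = (4066 + 19450)/2 = 11758 km.
On the circular orbit at r = 19450 km, v_c = √(μ/r) = 1.48413 km/s.
Vis-viva on the transfer ellipse at r = 19450 km gives v_t = √[μ(2/r − 1/a_t)] = 0.872749 km/s.
Δv₂ = |v_t − v_c| = |0.872749 − 1.48413| = 0.6114 km/s.

Δv₂ = 0.6114 km/s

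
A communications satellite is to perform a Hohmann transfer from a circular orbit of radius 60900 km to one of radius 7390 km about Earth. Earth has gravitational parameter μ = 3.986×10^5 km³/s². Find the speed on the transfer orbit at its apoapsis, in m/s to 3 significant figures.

The Hohmann ellipse has a_t = (r₁ + r₂)/2 = 34145 km.
At apoapsis, r = 60900 km.
From the vis-viva equation, v = √[μ(2/r − 1/a_t)] = 1.190 km/s.

v = 1190 m/s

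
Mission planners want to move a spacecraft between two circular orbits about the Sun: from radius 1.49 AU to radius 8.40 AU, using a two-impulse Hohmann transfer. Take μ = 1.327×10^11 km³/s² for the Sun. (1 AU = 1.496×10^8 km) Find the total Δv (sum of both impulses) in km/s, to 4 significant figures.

Δv = 12.04 km/s

In km: r₁ = 1.49 × 1.496×10^8 = 2.22904×10^8 km; r₂ = 8.40 × 1.496×10^8 = 1.25664×10^9 km.
Semi-major axis of the transfer orbit: a_t = (2.22904×10^8 + 1.25664×10^9)/2 = 7.39772×10^8 km.
At r₁ the circular-orbit speed is v₁ = √(μ/r₁) = 24.399 km/s.
On the transfer ellipse at r₁, v² = μ(2/r − 1/a) gives v_p = √[μ(2/r₁ − 1/a_t)] = 31.800 km/s.
First burn Δv₁ = |v_p − v₁| = 7.401 km/s.
Circular speed at r₂: v₂ = √(μ/r₂) = 10.276 km/s.
Transfer-orbit speed at r₂: v_a = √[μ(2/r₂ − 1/a_t)] = 5.6408 km/s.
Second burn Δv₂ = |v₂ − v_a| = 4.635 km/s.
Total Δv = Δv₁ + Δv₂ = 12.04 km/s.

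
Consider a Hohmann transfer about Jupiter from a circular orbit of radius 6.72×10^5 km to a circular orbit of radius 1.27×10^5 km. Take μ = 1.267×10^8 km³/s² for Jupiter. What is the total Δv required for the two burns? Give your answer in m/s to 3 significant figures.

The Hohmann ellipse has a_t = (r₁ + r₂)/2 = 3.995×10^5 km.
Circular speed at r₁: v₁ = √(μ/r₁) = √(1.267×10^8/6.720×10^5) = 13.731 km/s.
On the transfer ellipse at r₁, v² = μ(2/r − 1/a) gives v_a = √[μ(2/r₁ − 1/a_t)] = 7.7419 km/s.
First burn Δv₁ = |v_a − v₁| = 5.989 km/s.
At r₂, v₂ = √(μ/r₂) = 31.585 km/s.
Transfer-orbit speed at r₂: v_p = √[μ(2/r₂ − 1/a_t)] = 40.965 km/s.
Second burn Δv₂ = |v₂ − v_p| = 9.380 km/s.
Δv = Δv₁ + Δv₂ = 5.989 + 9.380 = 15.37 km/s.

Δv = 15400 m/s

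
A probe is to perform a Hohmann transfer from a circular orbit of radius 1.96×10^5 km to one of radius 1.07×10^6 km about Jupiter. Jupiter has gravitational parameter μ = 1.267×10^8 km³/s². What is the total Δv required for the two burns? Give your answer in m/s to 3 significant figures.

Δv = 12500 m/s

The Hohmann ellipse has a_t = (r₁ + r₂)/2 = 6.330×10^5 km.
Circular speed at r₁: v₁ = √(μ/r₁) = √(1.267×10^8/1.960×10^5) = 25.425 km/s.
On the transfer ellipse at r₁, vis-viva gives v_p = √[μ(2/r₁ − 1/a_t)] = 33.056 km/s.
First burn Δv₁ = |v_p − v₁| = 7.631 km/s.
At r₂, v₂ = √(μ/r₂) = 10.882 km/s.
Transfer-orbit speed at r₂: v_a = √[μ(2/r₂ − 1/a_t)] = 6.0551 km/s.
Second burn Δv₂ = |v₂ − v_a| = 4.827 km/s.
Δv = Δv₁ + Δv₂ = 7.631 + 4.827 = 12.46 km/s.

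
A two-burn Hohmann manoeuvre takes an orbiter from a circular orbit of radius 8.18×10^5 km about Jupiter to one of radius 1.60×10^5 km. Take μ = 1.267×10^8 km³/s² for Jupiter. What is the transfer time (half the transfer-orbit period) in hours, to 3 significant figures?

Transfer-ellipse semi-major axis a_t = (r₁ + r₂)/2 = (8.180×10^5 + 1.600×10^5)/2 = 4.890×10^5 km.
Transfer time t = π√(a_t³/μ) = π√((4.890×10^5)³ / 1.267×10^8) = 95440 s.
Converting: 95440 s ÷ 3600 s/hour = 26.5 hours.

t = 26.5 hours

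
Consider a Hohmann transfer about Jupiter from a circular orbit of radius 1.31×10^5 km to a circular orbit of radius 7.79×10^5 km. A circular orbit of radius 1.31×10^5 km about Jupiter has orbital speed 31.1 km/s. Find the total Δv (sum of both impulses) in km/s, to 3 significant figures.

Δv = 15.5 km/s

From the circular-orbit relation v² = μ/r at r = 1.31×10^5 km: μ = v²r = (31.1)² × 1.31×10^5 = 1.26705×10^8 km³/s².
Transfer-ellipse semi-major axis a_t = (r₁ + r₂)/2 = (1.310×10^5 + 7.790×10^5)/2 = 4.550×10^5 km.
At r₁ the circular-orbit speed is v₁ = √(μ/r₁) = 31.100 km/s.
Transfer-orbit speed at r₁ (vis-viva equation): v_p = √[μ(2/r₁ − 1/a_t)] = 40.693 km/s.
First burn Δv₁ = |v_p − v₁| = 9.593 km/s.
At r₂, v₂ = √(μ/r₂) = 12.753 km/s.
Transfer-orbit speed at r₂: v_a = √[μ(2/r₂ − 1/a_t)] = 6.8432 km/s.
Second burn Δv₂ = |v₂ − v_a| = 5.910 km/s.
Δv = Δv₁ + Δv₂ = 9.593 + 5.910 = 15.50 km/s.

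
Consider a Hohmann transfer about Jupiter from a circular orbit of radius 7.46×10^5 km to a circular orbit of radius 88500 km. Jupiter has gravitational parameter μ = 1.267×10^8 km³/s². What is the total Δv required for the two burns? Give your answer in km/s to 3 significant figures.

Semi-major axis of the transfer orbit: a_t = (7.460×10^5 + 88500)/2 = 4.1725×10^5 km.
Circular speed at r₁: v₁ = √(μ/r₁) = √(1.267×10^8/7.460×10^5) = 13.032 km/s.
On the transfer ellipse at r₁, vis-viva gives v_a = √[μ(2/r₁ − 1/a_t)] = 6.0019 km/s.
First burn Δv₁ = |v_a − v₁| = 7.030 km/s.
Circular speed at r₂: v₂ = √(μ/r₂) = 37.837 km/s.
Transfer-orbit speed at r₂: v_p = √[μ(2/r₂ − 1/a_t)] = 50.593 km/s.
Second burn Δv₂ = |v₂ − v_p| = 12.76 km/s.
Δv = Δv₁ + Δv₂ = 7.030 + 12.76 = 19.79 km/s.

Δv = 19.8 km/s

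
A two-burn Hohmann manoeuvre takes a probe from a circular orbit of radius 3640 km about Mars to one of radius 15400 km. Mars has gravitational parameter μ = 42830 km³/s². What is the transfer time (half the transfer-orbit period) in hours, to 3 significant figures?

Transfer-ellipse semi-major axis a_t = (r₁ + r₂)/2 = (3640 + 15400)/2 = 9520 km.
By Kepler's third law the transfer-orbit period is T = 2π√(a_t³/μ), so t = T/2 = 14100 s.
Converting: 14100 s ÷ 3600 s/hour = 3.92 hours.

t = 3.92 hours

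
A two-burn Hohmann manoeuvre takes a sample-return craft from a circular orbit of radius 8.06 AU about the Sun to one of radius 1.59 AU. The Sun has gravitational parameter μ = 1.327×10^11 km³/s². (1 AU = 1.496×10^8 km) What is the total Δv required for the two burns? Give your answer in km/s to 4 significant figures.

In km: r₁ = 8.06 × 1.496×10^8 = 1.205776×10^9 km; r₂ = 1.59 × 1.496×10^8 = 2.37864×10^8 km.
The Hohmann ellipse has a_t = (r₁ + r₂)/2 = 7.2182×10^8 km.
At r₁ the circular-orbit speed is v₁ = √(μ/r₁) = 10.49 km/s.
On the transfer ellipse at r₁, v² = μ(2/r − 1/a) gives v_a = √[μ(2/r₁ − 1/a_t)] = 6.022 km/s.
First burn Δv₁ = |v_a − v₁| = 4.468 km/s.
Circular speed at r₂: v₂ = √(μ/r₂) = 23.6195 km/s.
Transfer-orbit speed at r₂: v_p = √[μ(2/r₂ − 1/a_t)] = 30.5274 km/s.
Second burn Δv₂ = |v₂ − v_p| = 6.908 km/s.
Total Δv = Δv₁ + Δv₂ = 11.38 km/s.

Δv = 11.38 km/s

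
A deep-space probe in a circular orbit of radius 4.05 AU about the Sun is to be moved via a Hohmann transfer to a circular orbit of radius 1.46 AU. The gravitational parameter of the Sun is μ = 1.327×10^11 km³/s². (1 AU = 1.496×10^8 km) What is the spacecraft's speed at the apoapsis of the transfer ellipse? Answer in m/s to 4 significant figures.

v = 10770 m/s

In km: r₁ = 4.05 × 1.496×10^8 = 6.0588×10^8 km; r₂ = 1.46 × 1.496×10^8 = 2.18416×10^8 km.
Transfer-ellipse semi-major axis a_t = (r₁ + r₂)/2 = (6.0588×10^8 + 2.18416×10^8)/2 = 4.12148×10^8 km.
The apoapsis of the transfer ellipse is at r = 6.0588×10^8 km.
From the vis-viva equation, v = √[μ(2/r − 1/a_t)] = 10.77 km/s.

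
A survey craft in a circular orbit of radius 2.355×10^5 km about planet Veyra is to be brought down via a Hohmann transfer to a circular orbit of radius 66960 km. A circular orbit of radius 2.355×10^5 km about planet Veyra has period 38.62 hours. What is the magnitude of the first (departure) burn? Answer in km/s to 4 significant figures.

Δv₁ = 3.561 km/s

From Kepler's third law T² = 4π²r³/μ at r = 2.355×10^5 km, T = 38.62 hours = 38.62 × 3600 s = 1.39032×10^5 s: μ = 4π²r³/T² = 2.66749×10^7 km³/s².
The Hohmann ellipse has a_t = (r₁ + r₂)/2 = 1.5123×10^5 km.
On the circular orbit at r = 2.355×10^5 km, v_c = √(μ/r) = 10.643 km/s.
Transfer-orbit speed at the same r (vis-viva, a = a_t): v_t = √[μ(2/r − 1/a_t)] = 7.0818 km/s.
Δv₁ = |v_t − v_c| = |7.0818 − 10.643| = 3.561 km/s.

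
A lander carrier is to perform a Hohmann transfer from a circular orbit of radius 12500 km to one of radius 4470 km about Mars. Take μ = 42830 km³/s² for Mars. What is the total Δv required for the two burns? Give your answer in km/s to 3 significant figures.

The Hohmann ellipse has a_t = (r₁ + r₂)/2 = 8485 km.
At r₁ the circular-orbit speed is v₁ = √(μ/r₁) = 1.85105 km/s.
On the transfer ellipse at r₁, vis-viva gives v_a = √[μ(2/r₁ − 1/a_t)] = 1.34353 km/s.
First burn Δv₁ = |v_a − v₁| = 0.5075 km/s.
Circular speed at r₂: v₂ = √(μ/r₂) = 3.095425 km/s.
Transfer-orbit speed at r₂: v_p = √[μ(2/r₂ − 1/a_t)] = 3.757071 km/s.
Second burn Δv₂ = |v₂ − v_p| = 0.6616 km/s.
Δv = Δv₁ + Δv₂ = 0.5075 + 0.6616 = 1.169 km/s.

Δv = 1.17 km/s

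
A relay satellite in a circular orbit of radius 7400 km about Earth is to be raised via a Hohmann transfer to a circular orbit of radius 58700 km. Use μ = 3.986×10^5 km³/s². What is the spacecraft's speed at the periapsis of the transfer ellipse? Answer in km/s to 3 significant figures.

Semi-major axis of the transfer orbit: a_t = (7400 + 58700)/2 = 33050 km.
The periapsis of the transfer ellipse is at r = 7400 km.
Applying v² = μ(2/r − 1/a_t): v = 9.781 km/s.

v = 9.78 km/s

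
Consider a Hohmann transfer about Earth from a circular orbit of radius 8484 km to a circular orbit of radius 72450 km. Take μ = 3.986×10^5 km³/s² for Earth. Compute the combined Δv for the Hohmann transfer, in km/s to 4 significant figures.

Δv = 3.589 km/s

Semi-major axis of the transfer orbit: a_t = (8484 + 72450)/2 = 40467 km.
At r₁ the circular-orbit speed is v₁ = √(μ/r₁) = 6.854 km/s.
Transfer-orbit speed at r₁ (vis-viva): v_p = √[μ(2/r₁ − 1/a_t)] = 9.171 km/s.
First burn Δv₁ = |v_p − v₁| = 2.317 km/s.
At r₂, v₂ = √(μ/r₂) = 2.346 km/s.
Transfer-orbit speed at r₂: v_a = √[μ(2/r₂ − 1/a_t)] = 1.074 km/s.
Second burn Δv₂ = |v₂ − v_a| = 1.272 km/s.
Total Δv = Δv₁ + Δv₂ = 3.589 km/s.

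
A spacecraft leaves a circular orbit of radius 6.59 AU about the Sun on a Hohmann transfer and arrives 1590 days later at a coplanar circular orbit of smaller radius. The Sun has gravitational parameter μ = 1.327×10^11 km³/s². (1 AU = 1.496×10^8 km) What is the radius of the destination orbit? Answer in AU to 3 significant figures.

r₂ = 1.87 AU

In km: r₁ = 6.59 × 1.496×10^8 = 9.85864×10^8 km.
Transfer time t = 1590 days = 1.37376×10^8 s, and t = π√(a_t³/μ).
So a_t = (μ t²/π²)^(1/3) = (1.327×10^11 × (1.37376×10^8)² / π²)^(1/3) = 6.3309×10^8 km.
Since a_t = (r₁ + r₂)/2, r₂ = 2a_t − r₁ = 2×6.3309×10^8 − 9.85864×10^8 = 2.80316×10^8 km.
In AU: r₂ = 2.80316×10^8 / 1.496×10^8 = 1.87 AU.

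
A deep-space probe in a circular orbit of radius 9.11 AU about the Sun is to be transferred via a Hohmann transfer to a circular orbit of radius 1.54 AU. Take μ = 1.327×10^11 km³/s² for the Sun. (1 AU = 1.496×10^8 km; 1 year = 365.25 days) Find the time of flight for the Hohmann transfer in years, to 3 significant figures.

In km: r₁ = 9.11 × 1.496×10^8 = 1.362856×10^9 km; r₂ = 1.54 × 1.496×10^8 = 2.30384×10^8 km.
Transfer-ellipse semi-major axis a_t = (r₁ + r₂)/2 = (1.362856×10^9 + 2.30384×10^8)/2 = 7.9662×10^8 km.
Half the transfer-orbit period gives t = π√(a_t³/μ) = 1.939×10^8 s.
Converting: 1.939×10^8 s ÷ 3.15576×10^7 s/year (365.25 × 86400) = 6.14 years.

t = 6.14 years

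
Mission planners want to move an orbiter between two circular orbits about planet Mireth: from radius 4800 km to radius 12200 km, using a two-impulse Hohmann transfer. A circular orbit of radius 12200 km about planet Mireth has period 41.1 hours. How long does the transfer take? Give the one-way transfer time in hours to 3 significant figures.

t = 12.0 hours

From Kepler's third law T² = 4π²r³/μ at r = 12200 km, T = 41.1 hours = 41.1 × 3600 s = 1.4796×10^5 s: μ = 4π²r³/T² = 3274.54 km³/s².
Semi-major axis of the transfer orbit: a_t = (4800 + 12200)/2 = 8500 km.
Half the transfer-orbit period gives t = π√(a_t³/μ) = 43023 s.
Converting: 43023 s ÷ 3600 s/hour = 12.0 hours.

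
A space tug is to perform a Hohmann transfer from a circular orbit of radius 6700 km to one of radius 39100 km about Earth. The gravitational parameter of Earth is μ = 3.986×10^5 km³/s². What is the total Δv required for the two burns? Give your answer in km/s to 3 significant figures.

The Hohmann ellipse has a_t = (r₁ + r₂)/2 = 22900 km.
At r₁ the circular-orbit speed is v₁ = √(μ/r₁) = 7.71314 km/s.
On the transfer ellipse at r₁, v² = μ(2/r − 1/a) gives v_p = √[μ(2/r₁ − 1/a_t)] = 10.0786 km/s.
First burn Δv₁ = |v_p − v₁| = 2.365 km/s.
At r₂, v₂ = √(μ/r₂) = 3.193 km/s.
Transfer-orbit speed at r₂: v_a = √[μ(2/r₂ − 1/a_t)] = 1.727 km/s.
Second burn Δv₂ = |v₂ − v_a| = 1.466 km/s.
Δv = Δv₁ + Δv₂ = 2.365 + 1.466 = 3.831 km/s.

Δv = 3.83 km/s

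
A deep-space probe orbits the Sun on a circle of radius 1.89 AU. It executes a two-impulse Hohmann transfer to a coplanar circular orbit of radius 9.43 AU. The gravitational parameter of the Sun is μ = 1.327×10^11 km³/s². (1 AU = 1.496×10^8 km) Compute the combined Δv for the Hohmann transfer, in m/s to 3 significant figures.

Δv = 10400 m/s

In km: r₁ = 1.89 × 1.496×10^8 = 2.82744×10^8 km; r₂ = 9.43 × 1.496×10^8 = 1.410728×10^9 km.
The Hohmann ellipse has a_t = (r₁ + r₂)/2 = 8.46736×10^8 km.
Circular speed at r₁: v₁ = √(μ/r₁) = √(1.327×10^11/2.82744×10^8) = 21.664 km/s.
Transfer-orbit speed at r₁ (vis-viva): v_p = √[μ(2/r₁ − 1/a_t)] = 27.963 km/s.
First burn Δv₁ = |v_p − v₁| = 6.299 km/s.
At r₂, v₂ = √(μ/r₂) = 9.6987 km/s.
Transfer-orbit speed at r₂: v_a = √[μ(2/r₂ − 1/a_t)] = 5.6045 km/s.
Second burn Δv₂ = |v₂ − v_a| = 4.094 km/s.
Δv = Δv₁ + Δv₂ = 6.299 + 4.094 = 10.39 km/s.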